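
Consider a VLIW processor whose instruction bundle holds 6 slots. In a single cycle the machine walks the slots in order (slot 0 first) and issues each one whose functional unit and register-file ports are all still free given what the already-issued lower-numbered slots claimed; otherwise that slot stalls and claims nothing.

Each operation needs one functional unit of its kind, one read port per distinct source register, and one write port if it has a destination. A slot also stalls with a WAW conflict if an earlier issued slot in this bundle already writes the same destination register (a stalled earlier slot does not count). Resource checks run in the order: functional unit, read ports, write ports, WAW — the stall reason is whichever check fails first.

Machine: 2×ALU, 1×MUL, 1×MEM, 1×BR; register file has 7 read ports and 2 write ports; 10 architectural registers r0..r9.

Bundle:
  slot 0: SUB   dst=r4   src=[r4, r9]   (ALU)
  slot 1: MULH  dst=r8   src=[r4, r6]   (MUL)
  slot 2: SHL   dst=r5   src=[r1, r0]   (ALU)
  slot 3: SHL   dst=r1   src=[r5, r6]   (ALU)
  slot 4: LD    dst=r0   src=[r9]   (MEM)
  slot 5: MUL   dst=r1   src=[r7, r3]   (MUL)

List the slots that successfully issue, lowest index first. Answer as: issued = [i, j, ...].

issued = [0, 1]

  0. ALU→r4 ⇒ go  {1A/1Mu/1Ld/1B | 5r 1w}
  1. MUL→r8 ⇒ go  {1A/0Mu/1Ld/1B | 3r 0w}
  2. ALU→r5 ⇒ no(WR_PORT)  {1A/0Mu/1Ld/1B | 3r 0w}
  3. ALU→r1 ⇒ no(WR_PORT)  {1A/0Mu/1Ld/1B | 3r 0w}
  4. MEM→r0 ⇒ no(WR_PORT)  {1A/0Mu/1Ld/1B | 3r 0w}
  5. MUL→r1 ⇒ no(FU)  {1A/0Mu/1Ld/1B | 3r 0w}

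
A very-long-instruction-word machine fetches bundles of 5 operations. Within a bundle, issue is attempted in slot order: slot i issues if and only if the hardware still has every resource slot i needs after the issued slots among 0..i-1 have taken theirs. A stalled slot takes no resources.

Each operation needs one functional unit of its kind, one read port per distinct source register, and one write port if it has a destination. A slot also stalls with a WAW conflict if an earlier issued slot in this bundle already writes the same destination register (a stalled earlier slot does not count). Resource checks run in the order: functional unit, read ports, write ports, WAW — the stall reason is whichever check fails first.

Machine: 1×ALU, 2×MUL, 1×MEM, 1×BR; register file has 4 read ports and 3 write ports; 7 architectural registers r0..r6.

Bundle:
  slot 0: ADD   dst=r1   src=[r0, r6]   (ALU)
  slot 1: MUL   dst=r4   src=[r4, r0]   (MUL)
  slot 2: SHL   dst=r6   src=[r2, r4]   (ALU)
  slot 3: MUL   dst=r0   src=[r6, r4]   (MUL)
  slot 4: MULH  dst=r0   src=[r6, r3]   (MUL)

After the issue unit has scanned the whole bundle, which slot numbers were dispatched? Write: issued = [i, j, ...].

[0] ALU needs rd=2 wr=1: ok; after: ALU=0 MUL=2 MEM=1 BR=1, R=2, W=2
[1] MUL needs rd=2 wr=1: ok; after: ALU=0 MUL=1 MEM=1 BR=1, R=0, W=1
[2] ALU needs rd=2 wr=1: FU; after: ALU=0 MUL=1 MEM=1 BR=1, R=0, W=1
[3] MUL needs rd=2 wr=1: RD_PORT; after: ALU=0 MUL=1 MEM=1 BR=1, R=0, W=1
[4] MUL needs rd=2 wr=1: RD_PORT; after: ALU=0 MUL=1 MEM=1 BR=1, R=0, W=1

issued = [0, 1]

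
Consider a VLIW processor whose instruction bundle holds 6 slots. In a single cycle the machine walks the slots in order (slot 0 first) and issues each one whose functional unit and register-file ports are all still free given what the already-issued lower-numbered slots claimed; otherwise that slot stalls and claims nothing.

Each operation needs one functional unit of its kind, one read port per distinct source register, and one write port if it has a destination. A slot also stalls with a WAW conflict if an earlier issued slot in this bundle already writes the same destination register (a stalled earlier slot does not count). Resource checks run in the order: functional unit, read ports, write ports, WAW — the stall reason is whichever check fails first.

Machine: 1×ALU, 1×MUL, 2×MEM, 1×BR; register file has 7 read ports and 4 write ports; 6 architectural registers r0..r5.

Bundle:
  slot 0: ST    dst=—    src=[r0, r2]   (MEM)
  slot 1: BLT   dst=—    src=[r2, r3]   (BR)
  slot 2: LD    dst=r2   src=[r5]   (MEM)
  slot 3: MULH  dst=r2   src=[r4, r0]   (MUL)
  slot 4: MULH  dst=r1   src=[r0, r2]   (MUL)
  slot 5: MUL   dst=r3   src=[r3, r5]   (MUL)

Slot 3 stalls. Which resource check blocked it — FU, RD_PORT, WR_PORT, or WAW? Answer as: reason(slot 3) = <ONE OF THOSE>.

slot 0 (MEM): ISSUE — free A1,Mu1,Ld1,B1 rp5 wp4
slot 1 (BR): ISSUE — free A1,Mu1,Ld1,B0 rp3 wp4
slot 2 (MEM): ISSUE — free A1,Mu1,Ld0,B0 rp2 wp3
slot 3 (MUL): stall WAW — free A1,Mu1,Ld0,B0 rp2 wp3
slot 4 (MUL): ISSUE — free A1,Mu0,Ld0,B0 rp0 wp2
slot 5 (MUL): stall FU — free A1,Mu0,Ld0,B0 rp0 wp2

reason(slot 3) = WAW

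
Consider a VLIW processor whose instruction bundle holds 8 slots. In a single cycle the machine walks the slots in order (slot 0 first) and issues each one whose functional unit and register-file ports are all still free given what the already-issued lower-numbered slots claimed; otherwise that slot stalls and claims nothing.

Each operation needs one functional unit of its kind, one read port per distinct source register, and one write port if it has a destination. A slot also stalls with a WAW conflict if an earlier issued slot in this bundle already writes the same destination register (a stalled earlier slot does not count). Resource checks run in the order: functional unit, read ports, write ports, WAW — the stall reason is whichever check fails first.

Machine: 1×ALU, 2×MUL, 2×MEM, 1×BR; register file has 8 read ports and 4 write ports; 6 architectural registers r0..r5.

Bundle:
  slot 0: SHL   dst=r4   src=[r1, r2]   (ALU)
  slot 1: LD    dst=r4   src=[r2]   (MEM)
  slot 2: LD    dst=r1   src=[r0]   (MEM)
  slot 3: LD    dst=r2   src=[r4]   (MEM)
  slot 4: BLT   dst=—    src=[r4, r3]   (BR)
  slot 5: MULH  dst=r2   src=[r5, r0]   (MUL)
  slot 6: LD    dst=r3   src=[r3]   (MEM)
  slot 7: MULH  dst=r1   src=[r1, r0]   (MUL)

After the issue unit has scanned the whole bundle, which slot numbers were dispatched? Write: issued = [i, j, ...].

issued = [0, 2, 3, 4]

(0) want 1×ALU +2rd +1wr — yes → AL0|MU2|ME2|BR1|rd6|wr3
(1) want 1×MEM +1rd +1wr — WAW → AL0|MU2|ME2|BR1|rd6|wr3
(2) want 1×MEM +1rd +1wr — yes → AL0|MU2|ME1|BR1|rd5|wr2
(3) want 1×MEM +1rd +1wr — yes → AL0|MU2|ME0|BR1|rd4|wr1
(4) want 1×BR +2rd +0wr — yes → AL0|MU2|ME0|BR0|rd2|wr1
(5) want 1×MUL +2rd +1wr — WAW → AL0|MU2|ME0|BR0|rd2|wr1
(6) want 1×MEM +1rd +1wr — FU → AL0|MU2|ME0|BR0|rd2|wr1
(7) want 1×MUL +2rd +1wr — WAW → AL0|MU2|ME0|BR0|rd2|wr1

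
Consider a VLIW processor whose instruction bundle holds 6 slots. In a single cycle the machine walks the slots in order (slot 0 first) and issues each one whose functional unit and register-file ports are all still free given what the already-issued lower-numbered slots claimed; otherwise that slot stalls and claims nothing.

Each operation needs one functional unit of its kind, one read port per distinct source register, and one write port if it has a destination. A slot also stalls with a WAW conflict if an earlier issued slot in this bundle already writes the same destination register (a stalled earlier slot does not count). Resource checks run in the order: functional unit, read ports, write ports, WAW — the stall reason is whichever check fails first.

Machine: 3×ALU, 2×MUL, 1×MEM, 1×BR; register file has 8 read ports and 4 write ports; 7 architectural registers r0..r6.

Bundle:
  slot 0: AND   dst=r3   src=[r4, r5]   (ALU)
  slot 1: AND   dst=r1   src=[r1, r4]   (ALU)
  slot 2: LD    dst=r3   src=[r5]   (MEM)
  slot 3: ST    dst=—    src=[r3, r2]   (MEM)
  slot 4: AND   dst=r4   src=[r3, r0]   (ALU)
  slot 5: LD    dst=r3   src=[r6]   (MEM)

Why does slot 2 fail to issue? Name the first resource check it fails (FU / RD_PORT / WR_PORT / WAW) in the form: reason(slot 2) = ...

reason(slot 2) = WAW

[0] ALU needs rd=2 wr=1: ok; after: ALU=2 MUL=2 MEM=1 BR=1, R=6, W=3
[1] ALU needs rd=2 wr=1: ok; after: ALU=1 MUL=2 MEM=1 BR=1, R=4, W=2
[2] MEM needs rd=1 wr=1: WAW; after: ALU=1 MUL=2 MEM=1 BR=1, R=4, W=2
[3] MEM needs rd=2 wr=0: ok; after: ALU=1 MUL=2 MEM=0 BR=1, R=2, W=2
[4] ALU needs rd=2 wr=1: ok; after: ALU=0 MUL=2 MEM=0 BR=1, R=0, W=1
[5] MEM needs rd=1 wr=1: FU; after: ALU=0 MUL=2 MEM=0 BR=1, R=0, W=1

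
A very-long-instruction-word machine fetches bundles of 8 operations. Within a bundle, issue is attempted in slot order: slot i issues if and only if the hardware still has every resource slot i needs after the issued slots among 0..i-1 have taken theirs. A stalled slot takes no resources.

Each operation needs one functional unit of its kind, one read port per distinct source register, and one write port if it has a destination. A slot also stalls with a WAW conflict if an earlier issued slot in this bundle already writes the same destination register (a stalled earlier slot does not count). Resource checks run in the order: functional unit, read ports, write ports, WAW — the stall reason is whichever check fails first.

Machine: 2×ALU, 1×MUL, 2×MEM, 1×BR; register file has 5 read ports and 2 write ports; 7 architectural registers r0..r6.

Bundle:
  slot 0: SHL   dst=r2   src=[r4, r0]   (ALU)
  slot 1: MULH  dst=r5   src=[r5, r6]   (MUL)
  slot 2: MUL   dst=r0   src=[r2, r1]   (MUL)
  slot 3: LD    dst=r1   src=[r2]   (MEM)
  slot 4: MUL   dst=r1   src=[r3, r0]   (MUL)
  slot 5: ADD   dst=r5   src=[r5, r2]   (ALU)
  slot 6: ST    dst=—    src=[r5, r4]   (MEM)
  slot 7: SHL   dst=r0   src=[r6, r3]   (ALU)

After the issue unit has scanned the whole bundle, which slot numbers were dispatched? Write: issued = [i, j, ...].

issued = [0, 1]

[0] ALU needs rd=2 wr=1: ok; after: ALU=1 MUL=1 MEM=2 BR=1, R=3, W=1
[1] MUL needs rd=2 wr=1: ok; after: ALU=1 MUL=0 MEM=2 BR=1, R=1, W=0
[2] MUL needs rd=2 wr=1: FU; after: ALU=1 MUL=0 MEM=2 BR=1, R=1, W=0
[3] MEM needs rd=1 wr=1: WR_PORT; after: ALU=1 MUL=0 MEM=2 BR=1, R=1, W=0
[4] MUL needs rd=2 wr=1: FU; after: ALU=1 MUL=0 MEM=2 BR=1, R=1, W=0
[5] ALU needs rd=2 wr=1: RD_PORT; after: ALU=1 MUL=0 MEM=2 BR=1, R=1, W=0
[6] MEM needs rd=2 wr=0: RD_PORT; after: ALU=1 MUL=0 MEM=2 BR=1, R=1, W=0
[7] ALU needs rd=2 wr=1: RD_PORT; after: ALU=1 MUL=0 MEM=2 BR=1, R=1, W=0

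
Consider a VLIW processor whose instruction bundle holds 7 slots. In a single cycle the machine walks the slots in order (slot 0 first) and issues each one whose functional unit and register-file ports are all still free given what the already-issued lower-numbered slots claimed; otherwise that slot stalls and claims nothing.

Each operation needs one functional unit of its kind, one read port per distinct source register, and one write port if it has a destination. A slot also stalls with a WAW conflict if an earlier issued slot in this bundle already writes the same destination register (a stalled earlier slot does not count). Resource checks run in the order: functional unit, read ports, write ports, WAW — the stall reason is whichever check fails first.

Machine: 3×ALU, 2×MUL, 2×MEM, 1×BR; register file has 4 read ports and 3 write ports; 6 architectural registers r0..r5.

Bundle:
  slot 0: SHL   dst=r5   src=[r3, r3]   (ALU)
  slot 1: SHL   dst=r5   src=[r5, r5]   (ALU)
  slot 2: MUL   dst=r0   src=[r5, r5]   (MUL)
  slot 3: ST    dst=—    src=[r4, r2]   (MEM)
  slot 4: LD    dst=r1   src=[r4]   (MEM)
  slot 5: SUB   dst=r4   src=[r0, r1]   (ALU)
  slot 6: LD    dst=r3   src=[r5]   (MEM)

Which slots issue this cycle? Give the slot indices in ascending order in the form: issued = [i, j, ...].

issued = [0, 2, 3]

slot 0 (ALU): ISSUE — free A2,Mu2,Ld2,B1 rp3 wp2
slot 1 (ALU): stall WAW — free A2,Mu2,Ld2,B1 rp3 wp2
slot 2 (MUL): ISSUE — free A2,Mu1,Ld2,B1 rp2 wp1
slot 3 (MEM): ISSUE — free A2,Mu1,Ld1,B1 rp0 wp1
slot 4 (MEM): stall RD_PORT — free A2,Mu1,Ld1,B1 rp0 wp1
slot 5 (ALU): stall RD_PORT — free A2,Mu1,Ld1,B1 rp0 wp1
slot 6 (MEM): stall RD_PORT — free A2,Mu1,Ld1,B1 rp0 wp1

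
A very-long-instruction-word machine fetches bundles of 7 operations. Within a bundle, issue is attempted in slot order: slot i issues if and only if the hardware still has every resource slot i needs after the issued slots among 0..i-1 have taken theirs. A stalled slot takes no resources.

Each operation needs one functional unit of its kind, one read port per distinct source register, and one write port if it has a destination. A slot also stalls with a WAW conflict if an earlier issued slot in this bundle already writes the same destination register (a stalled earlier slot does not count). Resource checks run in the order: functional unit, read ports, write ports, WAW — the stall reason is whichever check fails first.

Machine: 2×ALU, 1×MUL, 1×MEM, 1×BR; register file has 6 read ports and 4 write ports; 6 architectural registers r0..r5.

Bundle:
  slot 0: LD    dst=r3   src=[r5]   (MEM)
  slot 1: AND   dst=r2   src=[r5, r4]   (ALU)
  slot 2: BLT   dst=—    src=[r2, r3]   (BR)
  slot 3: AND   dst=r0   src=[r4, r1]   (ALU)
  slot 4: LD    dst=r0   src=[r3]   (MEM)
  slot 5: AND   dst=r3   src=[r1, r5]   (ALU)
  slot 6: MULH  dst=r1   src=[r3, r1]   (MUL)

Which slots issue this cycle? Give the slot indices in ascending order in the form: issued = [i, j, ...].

#0 MEM src=r5 dispatched  <A:2 Mu:1 Ld:0 B:1 rd:5 wr:3>
#1 ALU src=r5,r4 dispatched  <A:1 Mu:1 Ld:0 B:1 rd:3 wr:2>
#2 BR src=r2,r3 dispatched  <A:1 Mu:1 Ld:0 B:0 rd:1 wr:2>
#3 ALU src=r4,r1 held:RD_PORT  <A:1 Mu:1 Ld:0 B:0 rd:1 wr:2>
#4 MEM src=r3 held:FU  <A:1 Mu:1 Ld:0 B:0 rd:1 wr:2>
#5 ALU src=r1,r5 held:RD_PORT  <A:1 Mu:1 Ld:0 B:0 rd:1 wr:2>
#6 MUL src=r3,r1 held:RD_PORT  <A:1 Mu:1 Ld:0 B:0 rd:1 wr:2>

issued = [0, 1, 2]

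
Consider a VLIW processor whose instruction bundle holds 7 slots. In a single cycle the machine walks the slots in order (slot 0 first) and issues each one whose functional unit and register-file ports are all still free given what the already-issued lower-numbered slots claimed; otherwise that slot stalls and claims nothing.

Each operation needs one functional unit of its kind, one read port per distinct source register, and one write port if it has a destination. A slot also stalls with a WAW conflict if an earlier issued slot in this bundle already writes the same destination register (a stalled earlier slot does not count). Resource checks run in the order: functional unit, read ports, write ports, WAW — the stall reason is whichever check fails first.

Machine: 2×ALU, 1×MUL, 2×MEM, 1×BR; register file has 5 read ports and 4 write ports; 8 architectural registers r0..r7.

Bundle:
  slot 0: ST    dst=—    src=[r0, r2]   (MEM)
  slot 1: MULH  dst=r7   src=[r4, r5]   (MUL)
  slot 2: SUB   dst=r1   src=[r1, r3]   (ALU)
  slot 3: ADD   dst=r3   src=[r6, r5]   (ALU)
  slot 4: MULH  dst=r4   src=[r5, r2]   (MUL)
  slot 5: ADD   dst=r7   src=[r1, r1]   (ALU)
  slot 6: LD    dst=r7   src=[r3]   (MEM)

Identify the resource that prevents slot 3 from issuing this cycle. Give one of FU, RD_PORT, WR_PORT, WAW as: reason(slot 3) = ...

[0] MEM needs rd=2 wr=0: ok; after: ALU=2 MUL=1 MEM=1 BR=1, R=3, W=4
[1] MUL needs rd=2 wr=1: ok; after: ALU=2 MUL=0 MEM=1 BR=1, R=1, W=3
[2] ALU needs rd=2 wr=1: RD_PORT; after: ALU=2 MUL=0 MEM=1 BR=1, R=1, W=3
[3] ALU needs rd=2 wr=1: RD_PORT; after: ALU=2 MUL=0 MEM=1 BR=1, R=1, W=3
[4] MUL needs rd=2 wr=1: FU; after: ALU=2 MUL=0 MEM=1 BR=1, R=1, W=3
[5] ALU needs rd=1 wr=1: WAW; after: ALU=2 MUL=0 MEM=1 BR=1, R=1, W=3
[6] MEM needs rd=1 wr=1: WAW; after: ALU=2 MUL=0 MEM=1 BR=1, R=1, W=3

reason(slot 3) = RD_PORT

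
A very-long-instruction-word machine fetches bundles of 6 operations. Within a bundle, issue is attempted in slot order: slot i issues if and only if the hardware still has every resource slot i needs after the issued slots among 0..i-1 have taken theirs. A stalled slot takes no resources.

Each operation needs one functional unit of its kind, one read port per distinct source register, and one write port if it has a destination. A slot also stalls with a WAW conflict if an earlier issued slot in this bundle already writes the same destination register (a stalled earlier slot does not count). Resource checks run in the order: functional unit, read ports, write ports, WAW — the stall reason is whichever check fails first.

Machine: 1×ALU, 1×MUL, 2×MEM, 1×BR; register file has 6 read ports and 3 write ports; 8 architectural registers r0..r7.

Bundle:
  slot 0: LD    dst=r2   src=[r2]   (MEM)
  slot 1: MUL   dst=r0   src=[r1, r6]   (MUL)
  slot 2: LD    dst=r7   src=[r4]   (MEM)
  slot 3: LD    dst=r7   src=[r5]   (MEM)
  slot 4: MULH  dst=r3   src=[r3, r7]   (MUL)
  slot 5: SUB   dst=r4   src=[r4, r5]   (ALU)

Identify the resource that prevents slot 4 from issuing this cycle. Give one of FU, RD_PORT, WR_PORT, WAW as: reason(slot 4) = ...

reason(slot 4) = FU

(0) want 1×MEM +1rd +1wr — yes → AL1|MU1|ME1|BR1|rd5|wr2
(1) want 1×MUL +2rd +1wr — yes → AL1|MU0|ME1|BR1|rd3|wr1
(2) want 1×MEM +1rd +1wr — yes → AL1|MU0|ME0|BR1|rd2|wr0
(3) want 1×MEM +1rd +1wr — FU → AL1|MU0|ME0|BR1|rd2|wr0
(4) want 1×MUL +2rd +1wr — FU → AL1|MU0|ME0|BR1|rd2|wr0
(5) want 1×ALU +2rd +1wr — WR_PORT → AL1|MU0|ME0|BR1|rd2|wr0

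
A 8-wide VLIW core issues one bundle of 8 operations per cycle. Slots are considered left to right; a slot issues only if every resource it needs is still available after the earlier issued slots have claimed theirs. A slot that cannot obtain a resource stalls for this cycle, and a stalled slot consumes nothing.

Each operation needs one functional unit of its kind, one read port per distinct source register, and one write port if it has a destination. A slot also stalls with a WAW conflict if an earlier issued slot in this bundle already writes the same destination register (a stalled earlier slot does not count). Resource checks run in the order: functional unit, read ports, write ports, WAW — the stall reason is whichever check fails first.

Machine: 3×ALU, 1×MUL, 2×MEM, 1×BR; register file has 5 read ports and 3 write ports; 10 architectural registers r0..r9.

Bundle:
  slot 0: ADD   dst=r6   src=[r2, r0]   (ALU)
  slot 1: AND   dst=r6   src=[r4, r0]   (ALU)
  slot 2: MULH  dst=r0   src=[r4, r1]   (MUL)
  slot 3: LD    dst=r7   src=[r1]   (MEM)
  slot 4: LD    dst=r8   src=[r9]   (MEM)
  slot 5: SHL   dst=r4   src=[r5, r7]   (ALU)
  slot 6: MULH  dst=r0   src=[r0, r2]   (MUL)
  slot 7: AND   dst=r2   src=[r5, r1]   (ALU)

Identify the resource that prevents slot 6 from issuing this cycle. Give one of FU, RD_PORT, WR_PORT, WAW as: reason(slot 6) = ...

reason(slot 6) = FU

[0] ALU needs rd=2 wr=1: ok; after: ALU=2 MUL=1 MEM=2 BR=1, R=3, W=2
[1] ALU needs rd=2 wr=1: WAW; after: ALU=2 MUL=1 MEM=2 BR=1, R=3, W=2
[2] MUL needs rd=2 wr=1: ok; after: ALU=2 MUL=0 MEM=2 BR=1, R=1, W=1
[3] MEM needs rd=1 wr=1: ok; after: ALU=2 MUL=0 MEM=1 BR=1, R=0, W=0
[4] MEM needs rd=1 wr=1: RD_PORT; after: ALU=2 MUL=0 MEM=1 BR=1, R=0, W=0
[5] ALU needs rd=2 wr=1: RD_PORT; after: ALU=2 MUL=0 MEM=1 BR=1, R=0, W=0
[6] MUL needs rd=2 wr=1: FU; after: ALU=2 MUL=0 MEM=1 BR=1, R=0, W=0
[7] ALU needs rd=2 wr=1: RD_PORT; after: ALU=2 MUL=0 MEM=1 BR=1, R=0, W=0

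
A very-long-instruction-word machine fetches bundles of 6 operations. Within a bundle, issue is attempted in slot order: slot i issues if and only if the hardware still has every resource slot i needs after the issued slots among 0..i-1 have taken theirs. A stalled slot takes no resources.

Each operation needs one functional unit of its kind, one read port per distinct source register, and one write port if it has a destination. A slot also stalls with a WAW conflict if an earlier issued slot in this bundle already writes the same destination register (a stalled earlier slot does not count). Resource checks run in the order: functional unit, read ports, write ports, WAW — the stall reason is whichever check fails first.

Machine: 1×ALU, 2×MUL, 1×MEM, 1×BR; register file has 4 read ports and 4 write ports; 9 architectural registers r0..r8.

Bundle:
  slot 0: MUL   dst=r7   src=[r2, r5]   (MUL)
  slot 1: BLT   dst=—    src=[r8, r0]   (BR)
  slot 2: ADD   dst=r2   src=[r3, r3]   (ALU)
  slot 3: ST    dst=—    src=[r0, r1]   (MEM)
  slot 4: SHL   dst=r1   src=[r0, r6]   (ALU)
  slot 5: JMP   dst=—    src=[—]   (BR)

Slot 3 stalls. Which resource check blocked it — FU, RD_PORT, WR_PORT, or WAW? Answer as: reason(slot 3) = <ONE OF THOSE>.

reason(slot 3) = RD_PORT

[0] MUL needs rd=2 wr=1: ok; after: ALU=1 MUL=1 MEM=1 BR=1, R=2, W=3
[1] BR needs rd=2 wr=0: ok; after: ALU=1 MUL=1 MEM=1 BR=0, R=0, W=3
[2] ALU needs rd=1 wr=1: RD_PORT; after: ALU=1 MUL=1 MEM=1 BR=0, R=0, W=3
[3] MEM needs rd=2 wr=0: RD_PORT; after: ALU=1 MUL=1 MEM=1 BR=0, R=0, W=3
[4] ALU needs rd=2 wr=1: RD_PORT; after: ALU=1 MUL=1 MEM=1 BR=0, R=0, W=3
[5] BR needs rd=0 wr=0: FU; after: ALU=1 MUL=1 MEM=1 BR=0, R=0, W=3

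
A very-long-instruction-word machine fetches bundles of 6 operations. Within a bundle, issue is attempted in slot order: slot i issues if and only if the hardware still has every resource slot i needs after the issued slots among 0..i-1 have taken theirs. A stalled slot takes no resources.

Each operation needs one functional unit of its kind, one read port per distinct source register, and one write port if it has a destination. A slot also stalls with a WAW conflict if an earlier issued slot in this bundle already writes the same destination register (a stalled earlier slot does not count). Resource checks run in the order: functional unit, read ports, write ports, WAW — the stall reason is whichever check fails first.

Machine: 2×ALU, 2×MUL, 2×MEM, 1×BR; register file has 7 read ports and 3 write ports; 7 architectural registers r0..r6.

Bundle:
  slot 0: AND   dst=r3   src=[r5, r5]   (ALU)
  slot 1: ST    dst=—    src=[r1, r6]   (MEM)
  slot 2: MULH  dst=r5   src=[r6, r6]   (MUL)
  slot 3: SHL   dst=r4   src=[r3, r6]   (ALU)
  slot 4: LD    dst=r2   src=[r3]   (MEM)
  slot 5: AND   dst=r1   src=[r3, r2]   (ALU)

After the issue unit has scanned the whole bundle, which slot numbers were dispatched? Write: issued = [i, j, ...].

(0) want 1×ALU +1rd +1wr — yes → AL1|MU2|ME2|BR1|rd6|wr2
(1) want 1×MEM +2rd +0wr — yes → AL1|MU2|ME1|BR1|rd4|wr2
(2) want 1×MUL +1rd +1wr — yes → AL1|MU1|ME1|BR1|rd3|wr1
(3) want 1×ALU +2rd +1wr — yes → AL0|MU1|ME1|BR1|rd1|wr0
(4) want 1×MEM +1rd +1wr — WR_PORT → AL0|MU1|ME1|BR1|rd1|wr0
(5) want 1×ALU +2rd +1wr — FU → AL0|MU1|ME1|BR1|rd1|wr0

issued = [0, 1, 2, 3]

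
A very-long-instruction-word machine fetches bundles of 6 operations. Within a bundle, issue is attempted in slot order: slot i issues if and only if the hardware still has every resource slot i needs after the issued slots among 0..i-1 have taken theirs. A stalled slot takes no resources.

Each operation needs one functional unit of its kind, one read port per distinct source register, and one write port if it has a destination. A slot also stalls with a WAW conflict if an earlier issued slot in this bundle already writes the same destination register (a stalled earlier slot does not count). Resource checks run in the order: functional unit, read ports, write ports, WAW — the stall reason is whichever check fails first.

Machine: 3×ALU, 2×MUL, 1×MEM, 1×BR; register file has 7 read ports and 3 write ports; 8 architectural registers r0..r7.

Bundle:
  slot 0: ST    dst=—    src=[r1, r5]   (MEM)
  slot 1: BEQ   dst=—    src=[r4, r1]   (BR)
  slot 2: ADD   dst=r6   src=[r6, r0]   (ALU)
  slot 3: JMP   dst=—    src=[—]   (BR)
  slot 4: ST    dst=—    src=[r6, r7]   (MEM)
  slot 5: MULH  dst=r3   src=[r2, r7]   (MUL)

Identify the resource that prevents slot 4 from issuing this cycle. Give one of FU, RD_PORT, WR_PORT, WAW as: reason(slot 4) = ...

[0] MEM needs rd=2 wr=0: ok; after: ALU=3 MUL=2 MEM=0 BR=1, R=5, W=3
[1] BR needs rd=2 wr=0: ok; after: ALU=3 MUL=2 MEM=0 BR=0, R=3, W=3
[2] ALU needs rd=2 wr=1: ok; after: ALU=2 MUL=2 MEM=0 BR=0, R=1, W=2
[3] BR needs rd=0 wr=0: FU; after: ALU=2 MUL=2 MEM=0 BR=0, R=1, W=2
[4] MEM needs rd=2 wr=0: FU; after: ALU=2 MUL=2 MEM=0 BR=0, R=1, W=2
[5] MUL needs rd=2 wr=1: RD_PORT; after: ALU=2 MUL=2 MEM=0 BR=0, R=1, W=2

reason(slot 4) = FU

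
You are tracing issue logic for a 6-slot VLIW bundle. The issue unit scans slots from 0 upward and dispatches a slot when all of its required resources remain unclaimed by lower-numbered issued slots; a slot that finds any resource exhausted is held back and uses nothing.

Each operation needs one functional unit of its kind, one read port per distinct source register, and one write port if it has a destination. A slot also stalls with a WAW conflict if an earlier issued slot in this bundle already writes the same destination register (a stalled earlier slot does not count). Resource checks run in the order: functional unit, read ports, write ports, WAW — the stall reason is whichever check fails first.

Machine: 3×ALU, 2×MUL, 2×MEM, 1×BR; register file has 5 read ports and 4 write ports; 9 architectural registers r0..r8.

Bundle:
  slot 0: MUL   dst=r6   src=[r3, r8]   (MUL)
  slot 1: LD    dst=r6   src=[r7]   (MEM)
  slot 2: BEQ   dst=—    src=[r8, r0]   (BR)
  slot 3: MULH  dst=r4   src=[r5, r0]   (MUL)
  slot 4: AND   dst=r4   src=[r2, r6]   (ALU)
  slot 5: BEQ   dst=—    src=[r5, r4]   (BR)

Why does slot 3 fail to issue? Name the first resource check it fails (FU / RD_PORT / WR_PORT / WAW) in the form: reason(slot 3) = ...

(0) want 1×MUL +2rd +1wr — yes → AL3|MU1|ME2|BR1|rd3|wr3
(1) want 1×MEM +1rd +1wr — WAW → AL3|MU1|ME2|BR1|rd3|wr3
(2) want 1×BR +2rd +0wr — yes → AL3|MU1|ME2|BR0|rd1|wr3
(3) want 1×MUL +2rd +1wr — RD_PORT → AL3|MU1|ME2|BR0|rd1|wr3
(4) want 1×ALU +2rd +1wr — RD_PORT → AL3|MU1|ME2|BR0|rd1|wr3
(5) want 1×BR +2rd +0wr — FU → AL3|MU1|ME2|BR0|rd1|wr3

reason(slot 3) = RD_PORT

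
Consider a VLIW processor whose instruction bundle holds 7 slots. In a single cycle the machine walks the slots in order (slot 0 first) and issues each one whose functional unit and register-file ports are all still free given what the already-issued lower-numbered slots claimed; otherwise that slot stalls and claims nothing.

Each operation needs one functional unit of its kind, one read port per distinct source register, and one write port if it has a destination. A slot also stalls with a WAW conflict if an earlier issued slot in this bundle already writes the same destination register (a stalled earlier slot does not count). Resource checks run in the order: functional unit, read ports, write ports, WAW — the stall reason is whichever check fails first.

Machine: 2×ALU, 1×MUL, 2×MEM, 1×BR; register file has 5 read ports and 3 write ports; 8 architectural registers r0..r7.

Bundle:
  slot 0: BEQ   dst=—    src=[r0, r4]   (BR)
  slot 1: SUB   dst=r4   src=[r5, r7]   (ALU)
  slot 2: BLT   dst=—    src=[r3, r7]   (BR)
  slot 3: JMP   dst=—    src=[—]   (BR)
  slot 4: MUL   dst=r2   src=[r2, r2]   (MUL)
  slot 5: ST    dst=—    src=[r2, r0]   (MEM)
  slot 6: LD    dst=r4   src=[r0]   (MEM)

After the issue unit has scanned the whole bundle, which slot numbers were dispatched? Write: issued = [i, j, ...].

#0 BR src=r0,r4 dispatched  <A:2 Mu:1 Ld:2 B:0 rd:3 wr:3>
#1 ALU src=r5,r7 dispatched  <A:1 Mu:1 Ld:2 B:0 rd:1 wr:2>
#2 BR src=r3,r7 held:FU  <A:1 Mu:1 Ld:2 B:0 rd:1 wr:2>
#3 BR src=- held:FU  <A:1 Mu:1 Ld:2 B:0 rd:1 wr:2>
#4 MUL src=r2,r2 dispatched  <A:1 Mu:0 Ld:2 B:0 rd:0 wr:1>
#5 MEM src=r2,r0 held:RD_PORT  <A:1 Mu:0 Ld:2 B:0 rd:0 wr:1>
#6 MEM src=r0 held:RD_PORT  <A:1 Mu:0 Ld:2 B:0 rd:0 wr:1>

issued = [0, 1, 4]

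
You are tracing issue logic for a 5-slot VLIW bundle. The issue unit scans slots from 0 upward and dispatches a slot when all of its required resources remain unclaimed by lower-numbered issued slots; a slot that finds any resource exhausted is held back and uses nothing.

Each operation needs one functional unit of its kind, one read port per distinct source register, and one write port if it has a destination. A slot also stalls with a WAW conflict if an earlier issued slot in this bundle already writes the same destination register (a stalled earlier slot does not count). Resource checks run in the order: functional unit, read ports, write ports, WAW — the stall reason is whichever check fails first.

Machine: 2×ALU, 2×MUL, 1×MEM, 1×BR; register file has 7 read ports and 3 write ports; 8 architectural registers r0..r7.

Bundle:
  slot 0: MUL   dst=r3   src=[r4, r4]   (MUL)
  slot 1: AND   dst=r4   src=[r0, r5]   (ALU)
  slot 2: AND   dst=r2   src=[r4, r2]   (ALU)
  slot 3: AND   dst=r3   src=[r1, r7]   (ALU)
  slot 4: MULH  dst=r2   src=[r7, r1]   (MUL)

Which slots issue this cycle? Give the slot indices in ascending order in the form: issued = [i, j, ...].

[0] MUL needs rd=1 wr=1: ok; after: ALU=2 MUL=1 MEM=1 BR=1, R=6, W=2
[1] ALU needs rd=2 wr=1: ok; after: ALU=1 MUL=1 MEM=1 BR=1, R=4, W=1
[2] ALU needs rd=2 wr=1: ok; after: ALU=0 MUL=1 MEM=1 BR=1, R=2, W=0
[3] ALU needs rd=2 wr=1: FU; after: ALU=0 MUL=1 MEM=1 BR=1, R=2, W=0
[4] MUL needs rd=2 wr=1: WR_PORT; after: ALU=0 MUL=1 MEM=1 BR=1, R=2, W=0

issued = [0, 1, 2]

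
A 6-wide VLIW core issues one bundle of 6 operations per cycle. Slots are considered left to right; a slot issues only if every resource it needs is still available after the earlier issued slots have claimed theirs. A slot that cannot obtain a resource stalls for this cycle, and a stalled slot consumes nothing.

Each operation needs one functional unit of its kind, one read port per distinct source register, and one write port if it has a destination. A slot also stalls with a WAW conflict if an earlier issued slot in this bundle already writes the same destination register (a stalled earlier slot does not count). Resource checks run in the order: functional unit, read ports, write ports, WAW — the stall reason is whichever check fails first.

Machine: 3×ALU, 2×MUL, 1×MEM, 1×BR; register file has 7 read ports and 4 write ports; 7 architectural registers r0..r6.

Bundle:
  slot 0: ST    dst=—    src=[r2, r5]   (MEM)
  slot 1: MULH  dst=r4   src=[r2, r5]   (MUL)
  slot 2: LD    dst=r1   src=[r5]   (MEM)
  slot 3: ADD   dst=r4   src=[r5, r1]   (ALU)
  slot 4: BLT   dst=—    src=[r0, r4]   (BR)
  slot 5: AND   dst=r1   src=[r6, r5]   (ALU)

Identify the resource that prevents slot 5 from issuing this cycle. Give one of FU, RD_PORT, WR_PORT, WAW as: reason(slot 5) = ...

reason(slot 5) = RD_PORT

#0 MEM src=r2,r5 dispatched  <A:3 Mu:2 Ld:0 B:1 rd:5 wr:4>
#1 MUL src=r2,r5 dispatched  <A:3 Mu:1 Ld:0 B:1 rd:3 wr:3>
#2 MEM src=r5 held:FU  <A:3 Mu:1 Ld:0 B:1 rd:3 wr:3>
#3 ALU src=r5,r1 held:WAW  <A:3 Mu:1 Ld:0 B:1 rd:3 wr:3>
#4 BR src=r0,r4 dispatched  <A:3 Mu:1 Ld:0 B:0 rd:1 wr:3>
#5 ALU src=r6,r5 held:RD_PORT  <A:3 Mu:1 Ld:0 B:0 rd:1 wr:3>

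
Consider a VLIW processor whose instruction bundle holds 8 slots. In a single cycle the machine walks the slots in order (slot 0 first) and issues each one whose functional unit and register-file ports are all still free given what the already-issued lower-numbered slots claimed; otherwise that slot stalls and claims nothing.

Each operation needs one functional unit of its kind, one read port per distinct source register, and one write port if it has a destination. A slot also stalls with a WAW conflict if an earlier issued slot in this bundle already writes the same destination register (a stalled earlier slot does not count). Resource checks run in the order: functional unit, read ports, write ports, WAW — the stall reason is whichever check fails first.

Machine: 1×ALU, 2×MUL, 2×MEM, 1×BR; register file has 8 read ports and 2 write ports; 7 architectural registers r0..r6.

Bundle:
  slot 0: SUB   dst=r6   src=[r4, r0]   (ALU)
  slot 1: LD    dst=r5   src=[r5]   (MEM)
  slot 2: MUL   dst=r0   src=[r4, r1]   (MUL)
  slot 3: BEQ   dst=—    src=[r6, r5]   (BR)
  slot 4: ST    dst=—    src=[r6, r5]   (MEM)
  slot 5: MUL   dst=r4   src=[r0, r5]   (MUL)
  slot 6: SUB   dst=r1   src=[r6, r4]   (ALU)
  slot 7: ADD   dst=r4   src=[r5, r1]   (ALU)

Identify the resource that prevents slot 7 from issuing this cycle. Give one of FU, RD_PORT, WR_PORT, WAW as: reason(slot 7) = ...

slot 0 (ALU): ISSUE — free A0,Mu2,Ld2,B1 rp6 wp1
slot 1 (MEM): ISSUE — free A0,Mu2,Ld1,B1 rp5 wp0
slot 2 (MUL): stall WR_PORT — free A0,Mu2,Ld1,B1 rp5 wp0
slot 3 (BR): ISSUE — free A0,Mu2,Ld1,B0 rp3 wp0
slot 4 (MEM): ISSUE — free A0,Mu2,Ld0,B0 rp1 wp0
slot 5 (MUL): stall RD_PORT — free A0,Mu2,Ld0,B0 rp1 wp0
slot 6 (ALU): stall FU — free A0,Mu2,Ld0,B0 rp1 wp0
slot 7 (ALU): stall FU — free A0,Mu2,Ld0,B0 rp1 wp0

reason(slot 7) = FU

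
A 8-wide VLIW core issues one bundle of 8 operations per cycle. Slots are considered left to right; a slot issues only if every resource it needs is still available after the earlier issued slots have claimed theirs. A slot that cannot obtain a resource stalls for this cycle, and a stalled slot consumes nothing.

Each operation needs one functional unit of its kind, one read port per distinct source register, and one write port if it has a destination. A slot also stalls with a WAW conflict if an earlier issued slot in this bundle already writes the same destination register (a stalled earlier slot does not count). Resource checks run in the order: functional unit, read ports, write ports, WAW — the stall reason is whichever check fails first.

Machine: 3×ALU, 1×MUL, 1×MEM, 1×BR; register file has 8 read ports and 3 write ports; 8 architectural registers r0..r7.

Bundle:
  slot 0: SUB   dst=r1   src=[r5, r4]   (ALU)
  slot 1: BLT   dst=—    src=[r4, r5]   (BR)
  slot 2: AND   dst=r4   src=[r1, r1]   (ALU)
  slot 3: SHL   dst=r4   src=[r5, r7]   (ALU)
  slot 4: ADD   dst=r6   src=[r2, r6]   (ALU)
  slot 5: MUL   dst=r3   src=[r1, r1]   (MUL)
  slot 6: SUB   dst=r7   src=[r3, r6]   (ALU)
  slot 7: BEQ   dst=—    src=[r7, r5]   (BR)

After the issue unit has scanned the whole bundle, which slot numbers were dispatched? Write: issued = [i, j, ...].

(0) want 1×ALU +2rd +1wr — yes → AL2|MU1|ME1|BR1|rd6|wr2
(1) want 1×BR +2rd +0wr — yes → AL2|MU1|ME1|BR0|rd4|wr2
(2) want 1×ALU +1rd +1wr — yes → AL1|MU1|ME1|BR0|rd3|wr1
(3) want 1×ALU +2rd +1wr — WAW → AL1|MU1|ME1|BR0|rd3|wr1
(4) want 1×ALU +2rd +1wr — yes → AL0|MU1|ME1|BR0|rd1|wr0
(5) want 1×MUL +1rd +1wr — WR_PORT → AL0|MU1|ME1|BR0|rd1|wr0
(6) want 1×ALU +2rd +1wr — FU → AL0|MU1|ME1|BR0|rd1|wr0
(7) want 1×BR +2rd +0wr — FU → AL0|MU1|ME1|BR0|rd1|wr0

issued = [0, 1, 2, 4]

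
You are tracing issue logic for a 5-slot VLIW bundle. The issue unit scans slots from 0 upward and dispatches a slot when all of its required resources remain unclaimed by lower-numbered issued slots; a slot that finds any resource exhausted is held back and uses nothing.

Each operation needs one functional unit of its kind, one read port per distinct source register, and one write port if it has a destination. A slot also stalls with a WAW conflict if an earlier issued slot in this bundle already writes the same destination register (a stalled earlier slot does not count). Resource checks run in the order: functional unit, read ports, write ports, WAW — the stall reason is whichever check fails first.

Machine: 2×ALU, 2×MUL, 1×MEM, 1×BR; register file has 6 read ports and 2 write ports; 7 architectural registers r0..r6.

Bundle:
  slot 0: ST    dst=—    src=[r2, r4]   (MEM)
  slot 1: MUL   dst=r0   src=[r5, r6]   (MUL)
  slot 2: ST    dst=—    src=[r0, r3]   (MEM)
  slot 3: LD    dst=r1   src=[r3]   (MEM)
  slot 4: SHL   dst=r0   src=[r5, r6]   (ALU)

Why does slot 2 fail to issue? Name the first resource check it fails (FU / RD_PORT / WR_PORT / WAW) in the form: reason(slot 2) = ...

reason(slot 2) = FU

slot 0 (MEM): ISSUE — free A2,Mu2,Ld0,B1 rp4 wp2
slot 1 (MUL): ISSUE — free A2,Mu1,Ld0,B1 rp2 wp1
slot 2 (MEM): stall FU — free A2,Mu1,Ld0,B1 rp2 wp1
slot 3 (MEM): stall FU — free A2,Mu1,Ld0,B1 rp2 wp1
slot 4 (ALU): stall WAW — free A2,Mu1,Ld0,B1 rp2 wp1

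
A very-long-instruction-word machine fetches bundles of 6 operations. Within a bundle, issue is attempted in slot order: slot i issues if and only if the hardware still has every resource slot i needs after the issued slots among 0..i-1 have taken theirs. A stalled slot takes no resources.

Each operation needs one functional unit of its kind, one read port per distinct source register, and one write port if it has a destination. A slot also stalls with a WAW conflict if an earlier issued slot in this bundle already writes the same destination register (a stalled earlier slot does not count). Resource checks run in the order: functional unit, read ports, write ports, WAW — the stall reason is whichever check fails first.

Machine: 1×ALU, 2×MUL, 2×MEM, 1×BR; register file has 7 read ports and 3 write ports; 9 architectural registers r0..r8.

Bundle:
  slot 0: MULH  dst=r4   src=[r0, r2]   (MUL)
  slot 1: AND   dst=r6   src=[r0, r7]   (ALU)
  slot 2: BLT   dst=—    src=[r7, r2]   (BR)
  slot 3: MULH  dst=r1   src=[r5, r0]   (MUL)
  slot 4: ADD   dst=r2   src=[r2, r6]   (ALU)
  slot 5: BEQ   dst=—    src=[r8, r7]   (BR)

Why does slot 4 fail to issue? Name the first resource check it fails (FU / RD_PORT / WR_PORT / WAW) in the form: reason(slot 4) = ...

reason(slot 4) = FU

[0] MUL needs rd=2 wr=1: ok; after: ALU=1 MUL=1 MEM=2 BR=1, R=5, W=2
[1] ALU needs rd=2 wr=1: ok; after: ALU=0 MUL=1 MEM=2 BR=1, R=3, W=1
[2] BR needs rd=2 wr=0: ok; after: ALU=0 MUL=1 MEM=2 BR=0, R=1, W=1
[3] MUL needs rd=2 wr=1: RD_PORT; after: ALU=0 MUL=1 MEM=2 BR=0, R=1, W=1
[4] ALU needs rd=2 wr=1: FU; after: ALU=0 MUL=1 MEM=2 BR=0, R=1, W=1
[5] BR needs rd=2 wr=0: FU; after: ALU=0 MUL=1 MEM=2 BR=0, R=1, W=1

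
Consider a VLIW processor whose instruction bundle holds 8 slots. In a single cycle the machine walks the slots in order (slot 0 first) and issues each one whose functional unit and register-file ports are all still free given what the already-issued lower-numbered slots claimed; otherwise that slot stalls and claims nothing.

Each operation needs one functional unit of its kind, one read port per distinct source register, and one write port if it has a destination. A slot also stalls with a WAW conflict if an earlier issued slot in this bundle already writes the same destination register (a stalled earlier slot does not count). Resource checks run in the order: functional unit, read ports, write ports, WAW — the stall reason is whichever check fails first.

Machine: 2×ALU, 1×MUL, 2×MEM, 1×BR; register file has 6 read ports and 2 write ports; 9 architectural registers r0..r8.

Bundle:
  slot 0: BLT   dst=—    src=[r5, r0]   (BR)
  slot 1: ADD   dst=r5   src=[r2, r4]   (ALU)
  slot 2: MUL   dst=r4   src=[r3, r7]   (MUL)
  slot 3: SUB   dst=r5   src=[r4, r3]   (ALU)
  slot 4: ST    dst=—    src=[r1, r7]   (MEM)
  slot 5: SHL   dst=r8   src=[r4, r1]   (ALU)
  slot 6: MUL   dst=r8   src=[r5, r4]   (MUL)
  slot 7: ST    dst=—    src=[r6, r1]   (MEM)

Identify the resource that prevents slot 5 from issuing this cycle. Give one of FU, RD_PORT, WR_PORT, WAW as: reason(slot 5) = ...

[0] BR needs rd=2 wr=0: ok; after: ALU=2 MUL=1 MEM=2 BR=0, R=4, W=2
[1] ALU needs rd=2 wr=1: ok; after: ALU=1 MUL=1 MEM=2 BR=0, R=2, W=1
[2] MUL needs rd=2 wr=1: ok; after: ALU=1 MUL=0 MEM=2 BR=0, R=0, W=0
[3] ALU needs rd=2 wr=1: RD_PORT; after: ALU=1 MUL=0 MEM=2 BR=0, R=0, W=0
[4] MEM needs rd=2 wr=0: RD_PORT; after: ALU=1 MUL=0 MEM=2 BR=0, R=0, W=0
[5] ALU needs rd=2 wr=1: RD_PORT; after: ALU=1 MUL=0 MEM=2 BR=0, R=0, W=0
[6] MUL needs rd=2 wr=1: FU; after: ALU=1 MUL=0 MEM=2 BR=0, R=0, W=0
[7] MEM needs rd=2 wr=0: RD_PORT; after: ALU=1 MUL=0 MEM=2 BR=0, R=0, W=0

reason(slot 5) = RD_PORT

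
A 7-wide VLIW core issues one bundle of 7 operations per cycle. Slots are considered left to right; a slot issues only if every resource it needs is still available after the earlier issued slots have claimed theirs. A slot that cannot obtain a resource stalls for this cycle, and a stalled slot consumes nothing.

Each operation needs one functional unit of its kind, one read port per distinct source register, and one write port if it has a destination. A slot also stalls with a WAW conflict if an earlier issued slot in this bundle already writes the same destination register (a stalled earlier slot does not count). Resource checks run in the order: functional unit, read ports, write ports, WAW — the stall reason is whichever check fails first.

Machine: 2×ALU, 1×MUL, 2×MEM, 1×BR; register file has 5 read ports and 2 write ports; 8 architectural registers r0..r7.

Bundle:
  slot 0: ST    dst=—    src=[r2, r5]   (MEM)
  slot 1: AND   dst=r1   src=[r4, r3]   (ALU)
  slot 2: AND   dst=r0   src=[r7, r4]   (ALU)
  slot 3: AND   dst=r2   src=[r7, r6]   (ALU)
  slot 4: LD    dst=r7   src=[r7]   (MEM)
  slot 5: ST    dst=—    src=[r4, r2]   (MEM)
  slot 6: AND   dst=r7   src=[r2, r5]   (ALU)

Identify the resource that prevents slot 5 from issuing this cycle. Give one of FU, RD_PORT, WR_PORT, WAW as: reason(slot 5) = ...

[0] MEM needs rd=2 wr=0: ok; after: ALU=2 MUL=1 MEM=1 BR=1, R=3, W=2
[1] ALU needs rd=2 wr=1: ok; after: ALU=1 MUL=1 MEM=1 BR=1, R=1, W=1
[2] ALU needs rd=2 wr=1: RD_PORT; after: ALU=1 MUL=1 MEM=1 BR=1, R=1, W=1
[3] ALU needs rd=2 wr=1: RD_PORT; after: ALU=1 MUL=1 MEM=1 BR=1, R=1, W=1
[4] MEM needs rd=1 wr=1: ok; after: ALU=1 MUL=1 MEM=0 BR=1, R=0, W=0
[5] MEM needs rd=2 wr=0: FU; after: ALU=1 MUL=1 MEM=0 BR=1, R=0, W=0
[6] ALU needs rd=2 wr=1: RD_PORT; after: ALU=1 MUL=1 MEM=0 BR=1, R=0, W=0

reason(slot 5) = FU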